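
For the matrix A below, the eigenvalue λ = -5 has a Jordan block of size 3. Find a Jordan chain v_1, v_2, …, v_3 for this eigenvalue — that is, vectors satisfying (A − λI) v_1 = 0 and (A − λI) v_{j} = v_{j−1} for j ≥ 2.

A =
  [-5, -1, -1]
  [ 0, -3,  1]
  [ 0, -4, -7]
A Jordan chain for λ = -5 of length 3:
v_1 = (2, 0, 0)ᵀ
v_2 = (-1, 2, -4)ᵀ
v_3 = (0, 1, 0)ᵀ

Let N = A − (-5)·I. We want v_3 with N^3 v_3 = 0 but N^2 v_3 ≠ 0; then v_{j-1} := N · v_j for j = 3, …, 2.

Pick v_3 = (0, 1, 0)ᵀ.
Then v_2 = N · v_3 = (-1, 2, -4)ᵀ.
Then v_1 = N · v_2 = (2, 0, 0)ᵀ.

Sanity check: (A − (-5)·I) v_1 = (0, 0, 0)ᵀ = 0. ✓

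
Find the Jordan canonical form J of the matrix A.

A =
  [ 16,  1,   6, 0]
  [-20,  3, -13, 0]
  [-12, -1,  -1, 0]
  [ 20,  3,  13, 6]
J_3(6) ⊕ J_1(6)

The characteristic polynomial is
  det(x·I − A) = x^4 - 24*x^3 + 216*x^2 - 864*x + 1296 = (x - 6)^4

Eigenvalues and multiplicities (the geometric multiplicity of λ is n − rank(A − λI), which equals the number of Jordan blocks for λ):
  λ = 6: algebraic multiplicity = 4, geometric multiplicity = 2

Determining the block sizes for each eigenvalue:
  λ = 6: with am = 4 and gm = 2, the partition is not yet determined (e.g. several partitions of 4 into 2 parts exist). Let N = A − (6)·I. Computing rank(N^1) = 2, rank(N^2) = 1, rank(N^3) = 0; the number of blocks of size ≥ j is rank(N^{j−1}) − rank(N^j), giving [2, 1, 1]. So we have 1 block(s) of size 3, 1 block(s) of size 1 → block sizes [3, 1]

Assembling the blocks gives a Jordan form
J =
  [6, 1, 0, 0]
  [0, 6, 1, 0]
  [0, 0, 6, 0]
  [0, 0, 0, 6]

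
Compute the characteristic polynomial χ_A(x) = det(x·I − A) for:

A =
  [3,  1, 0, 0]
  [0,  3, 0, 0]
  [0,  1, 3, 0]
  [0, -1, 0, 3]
x^4 - 12*x^3 + 54*x^2 - 108*x + 81

Expanding det(x·I − A) (e.g. by cofactor expansion or by noting that A is similar to its Jordan form J, which has the same characteristic polynomial as A) gives
  χ_A(x) = x^4 - 12*x^3 + 54*x^2 - 108*x + 81
which factors as (x - 3)^4. The eigenvalues (with algebraic multiplicities) are λ = 3 with multiplicity 4.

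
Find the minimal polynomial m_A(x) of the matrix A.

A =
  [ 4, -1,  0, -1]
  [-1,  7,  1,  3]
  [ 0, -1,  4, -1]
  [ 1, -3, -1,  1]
x^2 - 8*x + 16

The characteristic polynomial is χ_A(x) = (x - 4)^4, so the eigenvalues are known. The minimal polynomial is
  m_A(x) = Π_λ (x − λ)^{k_λ}
where k_λ is the size of the *largest* Jordan block for λ (equivalently, the smallest k with (A − λI)^k v = 0 for every generalised eigenvector v of λ).

  λ = 4: largest Jordan block has size 2, contributing (x − 4)^2

So m_A(x) = (x - 4)^2 = x^2 - 8*x + 16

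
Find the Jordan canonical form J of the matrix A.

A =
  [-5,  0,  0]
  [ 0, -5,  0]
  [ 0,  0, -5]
J_1(-5) ⊕ J_1(-5) ⊕ J_1(-5)

The characteristic polynomial is
  det(x·I − A) = x^3 + 15*x^2 + 75*x + 125 = (x + 5)^3

Eigenvalues and multiplicities (the geometric multiplicity of λ is n − rank(A − λI), which equals the number of Jordan blocks for λ):
  λ = -5: algebraic multiplicity = 3, geometric multiplicity = 3

Determining the block sizes for each eigenvalue:
  λ = -5: gm = am = 3, so every block has size 1 → block sizes [1, 1, 1]

Assembling the blocks gives a Jordan form
J =
  [-5,  0,  0]
  [ 0, -5,  0]
  [ 0,  0, -5]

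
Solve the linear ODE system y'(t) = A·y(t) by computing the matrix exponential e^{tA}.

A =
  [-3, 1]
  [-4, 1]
e^{tA} =
  [-2*t*exp(-t) + exp(-t), t*exp(-t)]
  [-4*t*exp(-t), 2*t*exp(-t) + exp(-t)]

Strategy: write A = P · J · P⁻¹ where J is a Jordan canonical form, so e^{tA} = P · e^{tJ} · P⁻¹, and e^{tJ} can be computed block-by-block.

A has Jordan form
J =
  [-1,  1]
  [ 0, -1]
(up to reordering of blocks).

Per-block formulas:
  For a 2×2 Jordan block J_2(-1): exp(t · J_2(-1)) = e^(-1t)·(I + t·N), where N is the 2×2 nilpotent shift.

After assembling e^{tJ} and conjugating by P, we get:

e^{tA} =
  [-2*t*exp(-t) + exp(-t), t*exp(-t)]
  [-4*t*exp(-t), 2*t*exp(-t) + exp(-t)]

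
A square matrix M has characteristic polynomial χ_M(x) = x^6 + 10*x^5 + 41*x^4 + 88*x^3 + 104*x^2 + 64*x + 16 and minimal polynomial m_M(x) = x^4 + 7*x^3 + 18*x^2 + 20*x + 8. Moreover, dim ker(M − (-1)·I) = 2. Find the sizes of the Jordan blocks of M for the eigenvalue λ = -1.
Block sizes for λ = -1: [1, 1]

Step 1 — from the characteristic polynomial, algebraic multiplicity of λ = -1 is 2. From dim ker(M − (-1)·I) = 2, there are exactly 2 Jordan blocks for λ = -1.
Step 2 — from the minimal polynomial, the factor (x + 1) tells us the largest block for λ = -1 has size 1.
Step 3 — with total size 2, 2 blocks, and largest block 1, the block sizes (in nonincreasing order) are [1, 1].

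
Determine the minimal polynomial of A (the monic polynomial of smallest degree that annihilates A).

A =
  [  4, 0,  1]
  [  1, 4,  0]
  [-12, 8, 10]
x^3 - 18*x^2 + 108*x - 216

The characteristic polynomial is χ_A(x) = (x - 6)^3, so the eigenvalues are known. The minimal polynomial is
  m_A(x) = Π_λ (x − λ)^{k_λ}
where k_λ is the size of the *largest* Jordan block for λ (equivalently, the smallest k with (A − λI)^k v = 0 for every generalised eigenvector v of λ).

  λ = 6: largest Jordan block has size 3, contributing (x − 6)^3

So m_A(x) = (x - 6)^3 = x^3 - 18*x^2 + 108*x - 216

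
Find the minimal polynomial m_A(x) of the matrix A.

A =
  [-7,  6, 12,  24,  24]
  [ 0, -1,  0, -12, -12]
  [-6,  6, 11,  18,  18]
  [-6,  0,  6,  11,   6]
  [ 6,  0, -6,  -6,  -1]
x^2 - 4*x - 5

The characteristic polynomial is χ_A(x) = (x - 5)^3*(x + 1)^2, so the eigenvalues are known. The minimal polynomial is
  m_A(x) = Π_λ (x − λ)^{k_λ}
where k_λ is the size of the *largest* Jordan block for λ (equivalently, the smallest k with (A − λI)^k v = 0 for every generalised eigenvector v of λ).

  λ = -1: largest Jordan block has size 1, contributing (x + 1)
  λ = 5: largest Jordan block has size 1, contributing (x − 5)

So m_A(x) = (x - 5)*(x + 1) = x^2 - 4*x - 5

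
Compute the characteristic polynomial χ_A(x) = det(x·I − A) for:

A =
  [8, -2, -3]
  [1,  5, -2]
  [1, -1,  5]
x^3 - 18*x^2 + 108*x - 216

Expanding det(x·I − A) (e.g. by cofactor expansion or by noting that A is similar to its Jordan form J, which has the same characteristic polynomial as A) gives
  χ_A(x) = x^3 - 18*x^2 + 108*x - 216
which factors as (x - 6)^3. The eigenvalues (with algebraic multiplicities) are λ = 6 with multiplicity 3.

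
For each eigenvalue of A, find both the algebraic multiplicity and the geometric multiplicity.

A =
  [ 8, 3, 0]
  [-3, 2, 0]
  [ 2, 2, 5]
λ = 5: alg = 3, geom = 2

Step 1 — factor the characteristic polynomial to read off the algebraic multiplicities:
  χ_A(x) = (x - 5)^3

Step 2 — compute geometric multiplicities via the rank-nullity identity g(λ) = n − rank(A − λI):
  rank(A − (5)·I) = 1, so dim ker(A − (5)·I) = n − 1 = 2

Summary:
  λ = 5: algebraic multiplicity = 3, geometric multiplicity = 2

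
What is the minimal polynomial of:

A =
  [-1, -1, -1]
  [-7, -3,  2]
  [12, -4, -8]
x^3 + 12*x^2 + 48*x + 64

The characteristic polynomial is χ_A(x) = (x + 4)^3, so the eigenvalues are known. The minimal polynomial is
  m_A(x) = Π_λ (x − λ)^{k_λ}
where k_λ is the size of the *largest* Jordan block for λ (equivalently, the smallest k with (A − λI)^k v = 0 for every generalised eigenvector v of λ).

  λ = -4: largest Jordan block has size 3, contributing (x + 4)^3

So m_A(x) = (x + 4)^3 = x^3 + 12*x^2 + 48*x + 64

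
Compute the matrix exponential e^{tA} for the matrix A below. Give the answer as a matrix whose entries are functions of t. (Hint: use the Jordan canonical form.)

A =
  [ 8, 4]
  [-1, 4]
e^{tA} =
  [2*t*exp(6*t) + exp(6*t), 4*t*exp(6*t)]
  [-t*exp(6*t), -2*t*exp(6*t) + exp(6*t)]

Strategy: write A = P · J · P⁻¹ where J is a Jordan canonical form, so e^{tA} = P · e^{tJ} · P⁻¹, and e^{tJ} can be computed block-by-block.

A has Jordan form
J =
  [6, 1]
  [0, 6]
(up to reordering of blocks).

Per-block formulas:
  For a 2×2 Jordan block J_2(6): exp(t · J_2(6)) = e^(6t)·(I + t·N), where N is the 2×2 nilpotent shift.

After assembling e^{tJ} and conjugating by P, we get:

e^{tA} =
  [2*t*exp(6*t) + exp(6*t), 4*t*exp(6*t)]
  [-t*exp(6*t), -2*t*exp(6*t) + exp(6*t)]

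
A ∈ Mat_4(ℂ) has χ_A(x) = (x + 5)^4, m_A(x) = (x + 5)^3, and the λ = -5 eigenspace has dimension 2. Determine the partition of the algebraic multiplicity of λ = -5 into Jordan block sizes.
Block sizes for λ = -5: [3, 1]

Step 1 — from the characteristic polynomial, algebraic multiplicity of λ = -5 is 4. From dim ker(A − (-5)·I) = 2, there are exactly 2 Jordan blocks for λ = -5.
Step 2 — from the minimal polynomial, the factor (x + 5)^3 tells us the largest block for λ = -5 has size 3.
Step 3 — with total size 4, 2 blocks, and largest block 3, the block sizes (in nonincreasing order) are [3, 1].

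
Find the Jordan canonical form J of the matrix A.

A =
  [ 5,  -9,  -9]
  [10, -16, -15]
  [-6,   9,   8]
J_2(-1) ⊕ J_1(-1)

The characteristic polynomial is
  det(x·I − A) = x^3 + 3*x^2 + 3*x + 1 = (x + 1)^3

Eigenvalues and multiplicities (the geometric multiplicity of λ is n − rank(A − λI), which equals the number of Jordan blocks for λ):
  λ = -1: algebraic multiplicity = 3, geometric multiplicity = 2

Determining the block sizes for each eigenvalue:
  λ = -1: 2 blocks summing to 3 forces exactly one block of size 2 and the rest size 1 → block sizes [2, 1]

Assembling the blocks gives a Jordan form
J =
  [-1,  1,  0]
  [ 0, -1,  0]
  [ 0,  0, -1]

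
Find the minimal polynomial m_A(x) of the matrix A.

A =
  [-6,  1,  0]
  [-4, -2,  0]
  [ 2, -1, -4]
x^2 + 8*x + 16

The characteristic polynomial is χ_A(x) = (x + 4)^3, so the eigenvalues are known. The minimal polynomial is
  m_A(x) = Π_λ (x − λ)^{k_λ}
where k_λ is the size of the *largest* Jordan block for λ (equivalently, the smallest k with (A − λI)^k v = 0 for every generalised eigenvector v of λ).

  λ = -4: largest Jordan block has size 2, contributing (x + 4)^2

So m_A(x) = (x + 4)^2 = x^2 + 8*x + 16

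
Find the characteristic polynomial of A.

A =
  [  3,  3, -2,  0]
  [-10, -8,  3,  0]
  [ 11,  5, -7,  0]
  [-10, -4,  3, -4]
x^4 + 16*x^3 + 96*x^2 + 256*x + 256

Expanding det(x·I − A) (e.g. by cofactor expansion or by noting that A is similar to its Jordan form J, which has the same characteristic polynomial as A) gives
  χ_A(x) = x^4 + 16*x^3 + 96*x^2 + 256*x + 256
which factors as (x + 4)^4. The eigenvalues (with algebraic multiplicities) are λ = -4 with multiplicity 4.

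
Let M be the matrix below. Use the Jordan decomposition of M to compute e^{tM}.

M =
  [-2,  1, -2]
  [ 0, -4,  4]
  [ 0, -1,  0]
e^{tM} =
  [exp(-2*t), t*exp(-2*t), -2*t*exp(-2*t)]
  [0, -2*t*exp(-2*t) + exp(-2*t), 4*t*exp(-2*t)]
  [0, -t*exp(-2*t), 2*t*exp(-2*t) + exp(-2*t)]

Strategy: write M = P · J · P⁻¹ where J is a Jordan canonical form, so e^{tM} = P · e^{tJ} · P⁻¹, and e^{tJ} can be computed block-by-block.

M has Jordan form
J =
  [-2,  1,  0]
  [ 0, -2,  0]
  [ 0,  0, -2]
(up to reordering of blocks).

Per-block formulas:
  For a 2×2 Jordan block J_2(-2): exp(t · J_2(-2)) = e^(-2t)·(I + t·N), where N is the 2×2 nilpotent shift.
  For a 1×1 block at λ = -2: exp(t · [-2]) = [e^(-2t)].

After assembling e^{tJ} and conjugating by P, we get:

e^{tM} =
  [exp(-2*t), t*exp(-2*t), -2*t*exp(-2*t)]
  [0, -2*t*exp(-2*t) + exp(-2*t), 4*t*exp(-2*t)]
  [0, -t*exp(-2*t), 2*t*exp(-2*t) + exp(-2*t)]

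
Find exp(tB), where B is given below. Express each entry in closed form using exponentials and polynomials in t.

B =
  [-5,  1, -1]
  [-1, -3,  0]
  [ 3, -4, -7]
e^{tB} =
  [-2*t^2*exp(-5*t) + exp(-5*t), 3*t^2*exp(-5*t) + t*exp(-5*t), t^2*exp(-5*t) - t*exp(-5*t)]
  [-t^2*exp(-5*t) - t*exp(-5*t), 3*t^2*exp(-5*t)/2 + 2*t*exp(-5*t) + exp(-5*t), t^2*exp(-5*t)/2]
  [-t^2*exp(-5*t) + 3*t*exp(-5*t), 3*t^2*exp(-5*t)/2 - 4*t*exp(-5*t), t^2*exp(-5*t)/2 - 2*t*exp(-5*t) + exp(-5*t)]

Strategy: write B = P · J · P⁻¹ where J is a Jordan canonical form, so e^{tB} = P · e^{tJ} · P⁻¹, and e^{tJ} can be computed block-by-block.

B has Jordan form
J =
  [-5,  1,  0]
  [ 0, -5,  1]
  [ 0,  0, -5]
(up to reordering of blocks).

Per-block formulas:
  For a 3×3 Jordan block J_3(-5): exp(t · J_3(-5)) = e^(-5t)·(I + t·N + (t^2/2)·N^2), where N is the 3×3 nilpotent shift.

After assembling e^{tJ} and conjugating by P, we get:

e^{tB} =
  [-2*t^2*exp(-5*t) + exp(-5*t), 3*t^2*exp(-5*t) + t*exp(-5*t), t^2*exp(-5*t) - t*exp(-5*t)]
  [-t^2*exp(-5*t) - t*exp(-5*t), 3*t^2*exp(-5*t)/2 + 2*t*exp(-5*t) + exp(-5*t), t^2*exp(-5*t)/2]
  [-t^2*exp(-5*t) + 3*t*exp(-5*t), 3*t^2*exp(-5*t)/2 - 4*t*exp(-5*t), t^2*exp(-5*t)/2 - 2*t*exp(-5*t) + exp(-5*t)]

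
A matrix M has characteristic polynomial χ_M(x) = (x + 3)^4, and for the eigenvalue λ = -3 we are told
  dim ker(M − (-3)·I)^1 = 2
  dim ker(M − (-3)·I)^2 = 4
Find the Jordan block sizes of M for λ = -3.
Block sizes for λ = -3: [2, 2]

From the dimensions of kernels of powers, the number of Jordan blocks of size at least j is d_j − d_{j−1} where d_j = dim ker(N^j) (with d_0 = 0). Computing the differences gives [2, 2].
The number of blocks of size exactly k is (#blocks of size ≥ k) − (#blocks of size ≥ k + 1), so the partition is: 2 block(s) of size 2.
In nonincreasing order the block sizes are [2, 2].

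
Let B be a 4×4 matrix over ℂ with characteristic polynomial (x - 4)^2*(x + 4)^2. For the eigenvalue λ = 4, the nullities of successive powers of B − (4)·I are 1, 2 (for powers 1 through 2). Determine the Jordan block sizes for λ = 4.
Block sizes for λ = 4: [2]

From the dimensions of kernels of powers, the number of Jordan blocks of size at least j is d_j − d_{j−1} where d_j = dim ker(N^j) (with d_0 = 0). Computing the differences gives [1, 1].
The number of blocks of size exactly k is (#blocks of size ≥ k) − (#blocks of size ≥ k + 1), so the partition is: 1 block(s) of size 2.
In nonincreasing order the block sizes are [2].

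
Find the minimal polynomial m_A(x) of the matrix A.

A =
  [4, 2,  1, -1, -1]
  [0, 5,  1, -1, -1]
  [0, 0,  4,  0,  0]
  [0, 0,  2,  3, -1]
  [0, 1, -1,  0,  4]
x^3 - 12*x^2 + 48*x - 64

The characteristic polynomial is χ_A(x) = (x - 4)^5, so the eigenvalues are known. The minimal polynomial is
  m_A(x) = Π_λ (x − λ)^{k_λ}
where k_λ is the size of the *largest* Jordan block for λ (equivalently, the smallest k with (A − λI)^k v = 0 for every generalised eigenvector v of λ).

  λ = 4: largest Jordan block has size 3, contributing (x − 4)^3

So m_A(x) = (x - 4)^3 = x^3 - 12*x^2 + 48*x - 64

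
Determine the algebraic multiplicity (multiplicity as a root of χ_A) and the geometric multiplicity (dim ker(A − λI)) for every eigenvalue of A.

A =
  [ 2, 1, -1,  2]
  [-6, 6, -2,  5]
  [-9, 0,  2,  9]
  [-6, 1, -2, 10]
λ = 5: alg = 4, geom = 2

Step 1 — factor the characteristic polynomial to read off the algebraic multiplicities:
  χ_A(x) = (x - 5)^4

Step 2 — compute geometric multiplicities via the rank-nullity identity g(λ) = n − rank(A − λI):
  rank(A − (5)·I) = 2, so dim ker(A − (5)·I) = n − 2 = 2

Summary:
  λ = 5: algebraic multiplicity = 4, geometric multiplicity = 2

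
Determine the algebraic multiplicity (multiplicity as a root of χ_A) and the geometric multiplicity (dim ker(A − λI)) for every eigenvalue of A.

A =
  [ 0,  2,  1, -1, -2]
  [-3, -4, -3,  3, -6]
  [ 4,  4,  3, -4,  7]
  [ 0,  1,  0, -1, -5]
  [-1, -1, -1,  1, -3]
λ = -1: alg = 5, geom = 2

Step 1 — factor the characteristic polynomial to read off the algebraic multiplicities:
  χ_A(x) = (x + 1)^5

Step 2 — compute geometric multiplicities via the rank-nullity identity g(λ) = n − rank(A − λI):
  rank(A − (-1)·I) = 3, so dim ker(A − (-1)·I) = n − 3 = 2

Summary:
  λ = -1: algebraic multiplicity = 5, geometric multiplicity = 2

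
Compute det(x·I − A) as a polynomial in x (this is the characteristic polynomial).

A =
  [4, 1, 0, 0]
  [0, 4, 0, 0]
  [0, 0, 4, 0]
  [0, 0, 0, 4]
x^4 - 16*x^3 + 96*x^2 - 256*x + 256

Expanding det(x·I − A) (e.g. by cofactor expansion or by noting that A is similar to its Jordan form J, which has the same characteristic polynomial as A) gives
  χ_A(x) = x^4 - 16*x^3 + 96*x^2 - 256*x + 256
which factors as (x - 4)^4. The eigenvalues (with algebraic multiplicities) are λ = 4 with multiplicity 4.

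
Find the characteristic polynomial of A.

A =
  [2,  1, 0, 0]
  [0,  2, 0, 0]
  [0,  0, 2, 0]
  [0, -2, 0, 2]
x^4 - 8*x^3 + 24*x^2 - 32*x + 16

Expanding det(x·I − A) (e.g. by cofactor expansion or by noting that A is similar to its Jordan form J, which has the same characteristic polynomial as A) gives
  χ_A(x) = x^4 - 8*x^3 + 24*x^2 - 32*x + 16
which factors as (x - 2)^4. The eigenvalues (with algebraic multiplicities) are λ = 2 with multiplicity 4.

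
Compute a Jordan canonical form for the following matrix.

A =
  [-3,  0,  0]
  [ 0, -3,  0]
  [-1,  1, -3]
J_2(-3) ⊕ J_1(-3)

The characteristic polynomial is
  det(x·I − A) = x^3 + 9*x^2 + 27*x + 27 = (x + 3)^3

Eigenvalues and multiplicities (the geometric multiplicity of λ is n − rank(A − λI), which equals the number of Jordan blocks for λ):
  λ = -3: algebraic multiplicity = 3, geometric multiplicity = 2

Determining the block sizes for each eigenvalue:
  λ = -3: 2 blocks summing to 3 forces exactly one block of size 2 and the rest size 1 → block sizes [2, 1]

Assembling the blocks gives a Jordan form
J =
  [-3,  1,  0]
  [ 0, -3,  0]
  [ 0,  0, -3]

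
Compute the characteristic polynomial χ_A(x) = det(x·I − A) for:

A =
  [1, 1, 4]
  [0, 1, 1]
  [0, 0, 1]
x^3 - 3*x^2 + 3*x - 1

Expanding det(x·I − A) (e.g. by cofactor expansion or by noting that A is similar to its Jordan form J, which has the same characteristic polynomial as A) gives
  χ_A(x) = x^3 - 3*x^2 + 3*x - 1
which factors as (x - 1)^3. The eigenvalues (with algebraic multiplicities) are λ = 1 with multiplicity 3.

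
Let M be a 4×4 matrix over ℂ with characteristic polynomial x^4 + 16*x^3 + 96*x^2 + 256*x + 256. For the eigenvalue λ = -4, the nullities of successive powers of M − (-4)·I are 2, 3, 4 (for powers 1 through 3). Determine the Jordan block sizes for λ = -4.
Block sizes for λ = -4: [3, 1]

From the dimensions of kernels of powers, the number of Jordan blocks of size at least j is d_j − d_{j−1} where d_j = dim ker(N^j) (with d_0 = 0). Computing the differences gives [2, 1, 1].
The number of blocks of size exactly k is (#blocks of size ≥ k) − (#blocks of size ≥ k + 1), so the partition is: 1 block(s) of size 1, 1 block(s) of size 3.
In nonincreasing order the block sizes are [3, 1].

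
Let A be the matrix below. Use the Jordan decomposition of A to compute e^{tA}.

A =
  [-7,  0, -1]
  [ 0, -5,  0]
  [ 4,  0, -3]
e^{tA} =
  [-2*t*exp(-5*t) + exp(-5*t), 0, -t*exp(-5*t)]
  [0, exp(-5*t), 0]
  [4*t*exp(-5*t), 0, 2*t*exp(-5*t) + exp(-5*t)]

Strategy: write A = P · J · P⁻¹ where J is a Jordan canonical form, so e^{tA} = P · e^{tJ} · P⁻¹, and e^{tJ} can be computed block-by-block.

A has Jordan form
J =
  [-5,  1,  0]
  [ 0, -5,  0]
  [ 0,  0, -5]
(up to reordering of blocks).

Per-block formulas:
  For a 2×2 Jordan block J_2(-5): exp(t · J_2(-5)) = e^(-5t)·(I + t·N), where N is the 2×2 nilpotent shift.
  For a 1×1 block at λ = -5: exp(t · [-5]) = [e^(-5t)].

After assembling e^{tJ} and conjugating by P, we get:

e^{tA} =
  [-2*t*exp(-5*t) + exp(-5*t), 0, -t*exp(-5*t)]
  [0, exp(-5*t), 0]
  [4*t*exp(-5*t), 0, 2*t*exp(-5*t) + exp(-5*t)]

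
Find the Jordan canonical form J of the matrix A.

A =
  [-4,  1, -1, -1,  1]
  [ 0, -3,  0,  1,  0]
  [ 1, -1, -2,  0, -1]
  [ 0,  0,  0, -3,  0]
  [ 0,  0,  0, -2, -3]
J_2(-3) ⊕ J_2(-3) ⊕ J_1(-3)

The characteristic polynomial is
  det(x·I − A) = x^5 + 15*x^4 + 90*x^3 + 270*x^2 + 405*x + 243 = (x + 3)^5

Eigenvalues and multiplicities (the geometric multiplicity of λ is n − rank(A − λI), which equals the number of Jordan blocks for λ):
  λ = -3: algebraic multiplicity = 5, geometric multiplicity = 3

Determining the block sizes for each eigenvalue:
  λ = -3: with am = 5 and gm = 3, the partition is not yet determined (e.g. several partitions of 5 into 3 parts exist). Let N = A − (-3)·I. Computing rank(N^1) = 2, rank(N^2) = 0; the number of blocks of size ≥ j is rank(N^{j−1}) − rank(N^j), giving [3, 2]. So we have 2 block(s) of size 2, 1 block(s) of size 1 → block sizes [2, 2, 1]

Assembling the blocks gives a Jordan form
J =
  [-3,  1,  0,  0,  0]
  [ 0, -3,  0,  0,  0]
  [ 0,  0, -3,  1,  0]
  [ 0,  0,  0, -3,  0]
  [ 0,  0,  0,  0, -3]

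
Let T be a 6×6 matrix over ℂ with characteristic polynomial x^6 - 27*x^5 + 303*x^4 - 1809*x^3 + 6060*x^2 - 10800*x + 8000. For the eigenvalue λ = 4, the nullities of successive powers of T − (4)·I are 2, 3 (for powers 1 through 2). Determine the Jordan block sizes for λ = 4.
Block sizes for λ = 4: [2, 1]

From the dimensions of kernels of powers, the number of Jordan blocks of size at least j is d_j − d_{j−1} where d_j = dim ker(N^j) (with d_0 = 0). Computing the differences gives [2, 1].
The number of blocks of size exactly k is (#blocks of size ≥ k) − (#blocks of size ≥ k + 1), so the partition is: 1 block(s) of size 1, 1 block(s) of size 2.
In nonincreasing order the block sizes are [2, 1].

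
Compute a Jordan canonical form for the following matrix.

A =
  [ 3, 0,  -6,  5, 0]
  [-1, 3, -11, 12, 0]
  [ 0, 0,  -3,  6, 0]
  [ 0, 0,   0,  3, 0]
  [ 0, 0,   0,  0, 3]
J_1(-3) ⊕ J_3(3) ⊕ J_1(3)

The characteristic polynomial is
  det(x·I − A) = x^5 - 9*x^4 + 18*x^3 + 54*x^2 - 243*x + 243 = (x - 3)^4*(x + 3)

Eigenvalues and multiplicities (the geometric multiplicity of λ is n − rank(A − λI), which equals the number of Jordan blocks for λ):
  λ = -3: algebraic multiplicity = 1, geometric multiplicity = 1
  λ = 3: algebraic multiplicity = 4, geometric multiplicity = 2

Determining the block sizes for each eigenvalue:
  λ = -3: one block (gm = 1), so the single block has size am = 1 → block sizes [1]
  λ = 3: with am = 4 and gm = 2, the partition is not yet determined (e.g. several partitions of 4 into 2 parts exist). Let N = A − (3)·I. Computing rank(N^1) = 3, rank(N^2) = 2, rank(N^3) = 1; the number of blocks of size ≥ j is rank(N^{j−1}) − rank(N^j), giving [2, 1, 1]. So we have 1 block(s) of size 3, 1 block(s) of size 1 → block sizes [3, 1]

Assembling the blocks gives a Jordan form
J =
  [-3, 0, 0, 0, 0]
  [ 0, 3, 1, 0, 0]
  [ 0, 0, 3, 1, 0]
  [ 0, 0, 0, 3, 0]
  [ 0, 0, 0, 0, 3]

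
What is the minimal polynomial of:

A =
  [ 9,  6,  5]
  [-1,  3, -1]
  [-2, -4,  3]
x^3 - 15*x^2 + 75*x - 125

The characteristic polynomial is χ_A(x) = (x - 5)^3, so the eigenvalues are known. The minimal polynomial is
  m_A(x) = Π_λ (x − λ)^{k_λ}
where k_λ is the size of the *largest* Jordan block for λ (equivalently, the smallest k with (A − λI)^k v = 0 for every generalised eigenvector v of λ).

  λ = 5: largest Jordan block has size 3, contributing (x − 5)^3

So m_A(x) = (x - 5)^3 = x^3 - 15*x^2 + 75*x - 125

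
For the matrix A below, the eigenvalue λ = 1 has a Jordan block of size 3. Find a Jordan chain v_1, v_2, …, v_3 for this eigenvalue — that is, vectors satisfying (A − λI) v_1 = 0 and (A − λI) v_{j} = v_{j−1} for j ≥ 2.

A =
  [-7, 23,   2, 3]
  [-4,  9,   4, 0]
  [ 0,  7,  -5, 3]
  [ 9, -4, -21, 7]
A Jordan chain for λ = 1 of length 3:
v_1 = (-1, 0, -1, -2)ᵀ
v_2 = (-8, -4, 0, 9)ᵀ
v_3 = (1, 0, 0, 0)ᵀ

Let N = A − (1)·I. We want v_3 with N^3 v_3 = 0 but N^2 v_3 ≠ 0; then v_{j-1} := N · v_j for j = 3, …, 2.

Pick v_3 = (1, 0, 0, 0)ᵀ.
Then v_2 = N · v_3 = (-8, -4, 0, 9)ᵀ.
Then v_1 = N · v_2 = (-1, 0, -1, -2)ᵀ.

Sanity check: (A − (1)·I) v_1 = (0, 0, 0, 0)ᵀ = 0. ✓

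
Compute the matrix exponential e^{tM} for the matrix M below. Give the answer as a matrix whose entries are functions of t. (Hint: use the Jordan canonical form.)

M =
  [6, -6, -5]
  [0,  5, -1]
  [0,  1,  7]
e^{tM} =
  [exp(6*t), t^2*exp(6*t)/2 - 6*t*exp(6*t), t^2*exp(6*t)/2 - 5*t*exp(6*t)]
  [0, -t*exp(6*t) + exp(6*t), -t*exp(6*t)]
  [0, t*exp(6*t), t*exp(6*t) + exp(6*t)]

Strategy: write M = P · J · P⁻¹ where J is a Jordan canonical form, so e^{tM} = P · e^{tJ} · P⁻¹, and e^{tJ} can be computed block-by-block.

M has Jordan form
J =
  [6, 1, 0]
  [0, 6, 1]
  [0, 0, 6]
(up to reordering of blocks).

Per-block formulas:
  For a 3×3 Jordan block J_3(6): exp(t · J_3(6)) = e^(6t)·(I + t·N + (t^2/2)·N^2), where N is the 3×3 nilpotent shift.

After assembling e^{tJ} and conjugating by P, we get:

e^{tM} =
  [exp(6*t), t^2*exp(6*t)/2 - 6*t*exp(6*t), t^2*exp(6*t)/2 - 5*t*exp(6*t)]
  [0, -t*exp(6*t) + exp(6*t), -t*exp(6*t)]
  [0, t*exp(6*t), t*exp(6*t) + exp(6*t)]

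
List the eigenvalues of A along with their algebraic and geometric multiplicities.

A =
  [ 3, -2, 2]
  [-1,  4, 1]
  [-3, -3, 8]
λ = 5: alg = 3, geom = 2

Step 1 — factor the characteristic polynomial to read off the algebraic multiplicities:
  χ_A(x) = (x - 5)^3

Step 2 — compute geometric multiplicities via the rank-nullity identity g(λ) = n − rank(A − λI):
  rank(A − (5)·I) = 1, so dim ker(A − (5)·I) = n − 1 = 2

Summary:
  λ = 5: algebraic multiplicity = 3, geometric multiplicity = 2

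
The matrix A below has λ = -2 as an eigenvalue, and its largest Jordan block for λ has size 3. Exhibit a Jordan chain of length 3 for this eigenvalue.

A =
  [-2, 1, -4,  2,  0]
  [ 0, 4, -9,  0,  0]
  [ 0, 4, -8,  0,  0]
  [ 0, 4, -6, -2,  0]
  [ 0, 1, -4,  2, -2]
A Jordan chain for λ = -2 of length 3:
v_1 = (-2, 0, 0, 0, -2)ᵀ
v_2 = (1, 6, 4, 4, 1)ᵀ
v_3 = (0, 1, 0, 0, 0)ᵀ

Let N = A − (-2)·I. We want v_3 with N^3 v_3 = 0 but N^2 v_3 ≠ 0; then v_{j-1} := N · v_j for j = 3, …, 2.

Pick v_3 = (0, 1, 0, 0, 0)ᵀ.
Then v_2 = N · v_3 = (1, 6, 4, 4, 1)ᵀ.
Then v_1 = N · v_2 = (-2, 0, 0, 0, -2)ᵀ.

Sanity check: (A − (-2)·I) v_1 = (0, 0, 0, 0, 0)ᵀ = 0. ✓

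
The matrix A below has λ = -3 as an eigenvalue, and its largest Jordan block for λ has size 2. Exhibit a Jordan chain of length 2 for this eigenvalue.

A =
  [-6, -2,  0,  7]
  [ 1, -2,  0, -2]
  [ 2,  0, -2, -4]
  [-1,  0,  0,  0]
A Jordan chain for λ = -3 of length 2:
v_1 = (-3, 1, 2, -1)ᵀ
v_2 = (1, 0, 0, 0)ᵀ

Let N = A − (-3)·I. We want v_2 with N^2 v_2 = 0 but N^1 v_2 ≠ 0; then v_{j-1} := N · v_j for j = 2, …, 2.

Pick v_2 = (1, 0, 0, 0)ᵀ.
Then v_1 = N · v_2 = (-3, 1, 2, -1)ᵀ.

Sanity check: (A − (-3)·I) v_1 = (0, 0, 0, 0)ᵀ = 0. ✓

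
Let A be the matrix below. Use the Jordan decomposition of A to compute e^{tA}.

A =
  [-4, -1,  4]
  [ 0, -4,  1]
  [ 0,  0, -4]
e^{tA} =
  [exp(-4*t), -t*exp(-4*t), -t^2*exp(-4*t)/2 + 4*t*exp(-4*t)]
  [0, exp(-4*t), t*exp(-4*t)]
  [0, 0, exp(-4*t)]

Strategy: write A = P · J · P⁻¹ where J is a Jordan canonical form, so e^{tA} = P · e^{tJ} · P⁻¹, and e^{tJ} can be computed block-by-block.

A has Jordan form
J =
  [-4,  1,  0]
  [ 0, -4,  1]
  [ 0,  0, -4]
(up to reordering of blocks).

Per-block formulas:
  For a 3×3 Jordan block J_3(-4): exp(t · J_3(-4)) = e^(-4t)·(I + t·N + (t^2/2)·N^2), where N is the 3×3 nilpotent shift.

After assembling e^{tJ} and conjugating by P, we get:

e^{tA} =
  [exp(-4*t), -t*exp(-4*t), -t^2*exp(-4*t)/2 + 4*t*exp(-4*t)]
  [0, exp(-4*t), t*exp(-4*t)]
  [0, 0, exp(-4*t)]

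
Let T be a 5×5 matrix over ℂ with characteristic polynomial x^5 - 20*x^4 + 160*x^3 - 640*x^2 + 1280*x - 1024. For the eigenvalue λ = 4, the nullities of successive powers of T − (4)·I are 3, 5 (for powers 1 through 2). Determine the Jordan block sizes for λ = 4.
Block sizes for λ = 4: [2, 2, 1]

From the dimensions of kernels of powers, the number of Jordan blocks of size at least j is d_j − d_{j−1} where d_j = dim ker(N^j) (with d_0 = 0). Computing the differences gives [3, 2].
The number of blocks of size exactly k is (#blocks of size ≥ k) − (#blocks of size ≥ k + 1), so the partition is: 1 block(s) of size 1, 2 block(s) of size 2.
In nonincreasing order the block sizes are [2, 2, 1].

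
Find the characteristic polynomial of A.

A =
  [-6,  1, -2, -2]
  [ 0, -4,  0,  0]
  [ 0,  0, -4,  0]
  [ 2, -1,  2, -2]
x^4 + 16*x^3 + 96*x^2 + 256*x + 256

Expanding det(x·I − A) (e.g. by cofactor expansion or by noting that A is similar to its Jordan form J, which has the same characteristic polynomial as A) gives
  χ_A(x) = x^4 + 16*x^3 + 96*x^2 + 256*x + 256
which factors as (x + 4)^4. The eigenvalues (with algebraic multiplicities) are λ = -4 with multiplicity 4.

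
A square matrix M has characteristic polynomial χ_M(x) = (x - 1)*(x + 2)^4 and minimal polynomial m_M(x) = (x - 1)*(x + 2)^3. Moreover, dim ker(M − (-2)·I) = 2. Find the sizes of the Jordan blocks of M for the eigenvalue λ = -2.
Block sizes for λ = -2: [3, 1]

Step 1 — from the characteristic polynomial, algebraic multiplicity of λ = -2 is 4. From dim ker(M − (-2)·I) = 2, there are exactly 2 Jordan blocks for λ = -2.
Step 2 — from the minimal polynomial, the factor (x + 2)^3 tells us the largest block for λ = -2 has size 3.
Step 3 — with total size 4, 2 blocks, and largest block 3, the block sizes (in nonincreasing order) are [3, 1].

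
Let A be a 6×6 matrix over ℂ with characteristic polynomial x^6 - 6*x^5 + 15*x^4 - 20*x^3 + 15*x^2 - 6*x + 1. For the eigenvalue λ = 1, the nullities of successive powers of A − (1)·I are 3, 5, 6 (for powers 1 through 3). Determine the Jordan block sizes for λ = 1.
Block sizes for λ = 1: [3, 2, 1]

From the dimensions of kernels of powers, the number of Jordan blocks of size at least j is d_j − d_{j−1} where d_j = dim ker(N^j) (with d_0 = 0). Computing the differences gives [3, 2, 1].
The number of blocks of size exactly k is (#blocks of size ≥ k) − (#blocks of size ≥ k + 1), so the partition is: 1 block(s) of size 1, 1 block(s) of size 2, 1 block(s) of size 3.
In nonincreasing order the block sizes are [3, 2, 1].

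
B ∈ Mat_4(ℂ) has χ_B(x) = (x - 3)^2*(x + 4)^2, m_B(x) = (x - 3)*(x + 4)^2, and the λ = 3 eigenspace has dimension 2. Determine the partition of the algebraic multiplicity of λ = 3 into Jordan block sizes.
Block sizes for λ = 3: [1, 1]

Step 1 — from the characteristic polynomial, algebraic multiplicity of λ = 3 is 2. From dim ker(B − (3)·I) = 2, there are exactly 2 Jordan blocks for λ = 3.
Step 2 — from the minimal polynomial, the factor (x − 3) tells us the largest block for λ = 3 has size 1.
Step 3 — with total size 2, 2 blocks, and largest block 1, the block sizes (in nonincreasing order) are [1, 1].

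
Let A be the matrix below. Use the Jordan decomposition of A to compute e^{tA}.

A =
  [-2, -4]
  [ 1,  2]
e^{tA} =
  [1 - 2*t, -4*t]
  [t, 2*t + 1]

Strategy: write A = P · J · P⁻¹ where J is a Jordan canonical form, so e^{tA} = P · e^{tJ} · P⁻¹, and e^{tJ} can be computed block-by-block.

A has Jordan form
J =
  [0, 1]
  [0, 0]
(up to reordering of blocks).

Per-block formulas:
  For a 2×2 Jordan block J_2(0): exp(t · J_2(0)) = e^(0t)·(I + t·N), where N is the 2×2 nilpotent shift.

After assembling e^{tJ} and conjugating by P, we get:

e^{tA} =
  [1 - 2*t, -4*t]
  [t, 2*t + 1]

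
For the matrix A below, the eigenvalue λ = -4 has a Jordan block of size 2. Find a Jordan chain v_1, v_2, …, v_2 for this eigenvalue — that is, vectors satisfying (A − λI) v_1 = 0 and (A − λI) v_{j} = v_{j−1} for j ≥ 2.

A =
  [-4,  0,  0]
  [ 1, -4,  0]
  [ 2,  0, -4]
A Jordan chain for λ = -4 of length 2:
v_1 = (0, 1, 2)ᵀ
v_2 = (1, 0, 0)ᵀ

Let N = A − (-4)·I. We want v_2 with N^2 v_2 = 0 but N^1 v_2 ≠ 0; then v_{j-1} := N · v_j for j = 2, …, 2.

Pick v_2 = (1, 0, 0)ᵀ.
Then v_1 = N · v_2 = (0, 1, 2)ᵀ.

Sanity check: (A − (-4)·I) v_1 = (0, 0, 0)ᵀ = 0. ✓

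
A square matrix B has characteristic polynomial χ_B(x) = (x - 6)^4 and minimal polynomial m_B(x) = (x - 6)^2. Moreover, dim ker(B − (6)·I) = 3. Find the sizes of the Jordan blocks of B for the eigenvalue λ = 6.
Block sizes for λ = 6: [2, 1, 1]

Step 1 — from the characteristic polynomial, algebraic multiplicity of λ = 6 is 4. From dim ker(B − (6)·I) = 3, there are exactly 3 Jordan blocks for λ = 6.
Step 2 — from the minimal polynomial, the factor (x − 6)^2 tells us the largest block for λ = 6 has size 2.
Step 3 — with total size 4, 3 blocks, and largest block 2, the block sizes (in nonincreasing order) are [2, 1, 1].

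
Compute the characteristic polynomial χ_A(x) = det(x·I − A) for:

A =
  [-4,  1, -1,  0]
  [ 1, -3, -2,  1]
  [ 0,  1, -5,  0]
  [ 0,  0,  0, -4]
x^4 + 16*x^3 + 96*x^2 + 256*x + 256

Expanding det(x·I − A) (e.g. by cofactor expansion or by noting that A is similar to its Jordan form J, which has the same characteristic polynomial as A) gives
  χ_A(x) = x^4 + 16*x^3 + 96*x^2 + 256*x + 256
which factors as (x + 4)^4. The eigenvalues (with algebraic multiplicities) are λ = -4 with multiplicity 4.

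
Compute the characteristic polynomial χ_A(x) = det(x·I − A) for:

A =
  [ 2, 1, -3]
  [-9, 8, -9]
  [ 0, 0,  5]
x^3 - 15*x^2 + 75*x - 125

Expanding det(x·I − A) (e.g. by cofactor expansion or by noting that A is similar to its Jordan form J, which has the same characteristic polynomial as A) gives
  χ_A(x) = x^3 - 15*x^2 + 75*x - 125
which factors as (x - 5)^3. The eigenvalues (with algebraic multiplicities) are λ = 5 with multiplicity 3.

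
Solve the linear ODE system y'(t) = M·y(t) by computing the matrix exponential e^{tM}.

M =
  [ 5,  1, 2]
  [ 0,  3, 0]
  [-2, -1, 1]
e^{tM} =
  [2*t*exp(3*t) + exp(3*t), t*exp(3*t), 2*t*exp(3*t)]
  [0, exp(3*t), 0]
  [-2*t*exp(3*t), -t*exp(3*t), -2*t*exp(3*t) + exp(3*t)]

Strategy: write M = P · J · P⁻¹ where J is a Jordan canonical form, so e^{tM} = P · e^{tJ} · P⁻¹, and e^{tJ} can be computed block-by-block.

M has Jordan form
J =
  [3, 1, 0]
  [0, 3, 0]
  [0, 0, 3]
(up to reordering of blocks).

Per-block formulas:
  For a 2×2 Jordan block J_2(3): exp(t · J_2(3)) = e^(3t)·(I + t·N), where N is the 2×2 nilpotent shift.
  For a 1×1 block at λ = 3: exp(t · [3]) = [e^(3t)].

After assembling e^{tJ} and conjugating by P, we get:

e^{tM} =
  [2*t*exp(3*t) + exp(3*t), t*exp(3*t), 2*t*exp(3*t)]
  [0, exp(3*t), 0]
  [-2*t*exp(3*t), -t*exp(3*t), -2*t*exp(3*t) + exp(3*t)]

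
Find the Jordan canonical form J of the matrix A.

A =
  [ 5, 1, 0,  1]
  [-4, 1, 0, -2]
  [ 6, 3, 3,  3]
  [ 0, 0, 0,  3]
J_2(3) ⊕ J_1(3) ⊕ J_1(3)

The characteristic polynomial is
  det(x·I − A) = x^4 - 12*x^3 + 54*x^2 - 108*x + 81 = (x - 3)^4

Eigenvalues and multiplicities (the geometric multiplicity of λ is n − rank(A − λI), which equals the number of Jordan blocks for λ):
  λ = 3: algebraic multiplicity = 4, geometric multiplicity = 3

Determining the block sizes for each eigenvalue:
  λ = 3: 3 blocks summing to 4 forces exactly one block of size 2 and the rest size 1 → block sizes [2, 1, 1]

Assembling the blocks gives a Jordan form
J =
  [3, 1, 0, 0]
  [0, 3, 0, 0]
  [0, 0, 3, 0]
  [0, 0, 0, 3]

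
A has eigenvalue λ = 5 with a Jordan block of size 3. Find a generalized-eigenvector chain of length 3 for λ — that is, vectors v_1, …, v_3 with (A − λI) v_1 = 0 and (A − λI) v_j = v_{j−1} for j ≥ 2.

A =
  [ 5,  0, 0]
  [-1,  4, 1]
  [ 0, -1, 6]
A Jordan chain for λ = 5 of length 3:
v_1 = (0, 1, 1)ᵀ
v_2 = (0, -1, 0)ᵀ
v_3 = (1, 0, 0)ᵀ

Let N = A − (5)·I. We want v_3 with N^3 v_3 = 0 but N^2 v_3 ≠ 0; then v_{j-1} := N · v_j for j = 3, …, 2.

Pick v_3 = (1, 0, 0)ᵀ.
Then v_2 = N · v_3 = (0, -1, 0)ᵀ.
Then v_1 = N · v_2 = (0, 1, 1)ᵀ.

Sanity check: (A − (5)·I) v_1 = (0, 0, 0)ᵀ = 0. ✓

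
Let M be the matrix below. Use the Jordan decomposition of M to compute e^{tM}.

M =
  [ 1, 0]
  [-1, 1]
e^{tM} =
  [exp(t), 0]
  [-t*exp(t), exp(t)]

Strategy: write M = P · J · P⁻¹ where J is a Jordan canonical form, so e^{tM} = P · e^{tJ} · P⁻¹, and e^{tJ} can be computed block-by-block.

M has Jordan form
J =
  [1, 1]
  [0, 1]
(up to reordering of blocks).

Per-block formulas:
  For a 2×2 Jordan block J_2(1): exp(t · J_2(1)) = e^(1t)·(I + t·N), where N is the 2×2 nilpotent shift.

After assembling e^{tJ} and conjugating by P, we get:

e^{tM} =
  [exp(t), 0]
  [-t*exp(t), exp(t)]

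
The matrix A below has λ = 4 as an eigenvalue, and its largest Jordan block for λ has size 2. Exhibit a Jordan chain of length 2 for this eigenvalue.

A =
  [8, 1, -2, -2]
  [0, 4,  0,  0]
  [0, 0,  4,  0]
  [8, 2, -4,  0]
A Jordan chain for λ = 4 of length 2:
v_1 = (4, 0, 0, 8)ᵀ
v_2 = (1, 0, 0, 0)ᵀ

Let N = A − (4)·I. We want v_2 with N^2 v_2 = 0 but N^1 v_2 ≠ 0; then v_{j-1} := N · v_j for j = 2, …, 2.

Pick v_2 = (1, 0, 0, 0)ᵀ.
Then v_1 = N · v_2 = (4, 0, 0, 8)ᵀ.

Sanity check: (A − (4)·I) v_1 = (0, 0, 0, 0)ᵀ = 0. ✓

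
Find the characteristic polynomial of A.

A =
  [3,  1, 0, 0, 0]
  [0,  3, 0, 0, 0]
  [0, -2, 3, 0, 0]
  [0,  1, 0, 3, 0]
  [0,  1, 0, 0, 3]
x^5 - 15*x^4 + 90*x^3 - 270*x^2 + 405*x - 243

Expanding det(x·I − A) (e.g. by cofactor expansion or by noting that A is similar to its Jordan form J, which has the same characteristic polynomial as A) gives
  χ_A(x) = x^5 - 15*x^4 + 90*x^3 - 270*x^2 + 405*x - 243
which factors as (x - 3)^5. The eigenvalues (with algebraic multiplicities) are λ = 3 with multiplicity 5.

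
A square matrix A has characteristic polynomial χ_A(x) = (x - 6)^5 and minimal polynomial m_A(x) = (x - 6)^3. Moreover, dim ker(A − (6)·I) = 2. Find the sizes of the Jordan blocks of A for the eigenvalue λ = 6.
Block sizes for λ = 6: [3, 2]

Step 1 — from the characteristic polynomial, algebraic multiplicity of λ = 6 is 5. From dim ker(A − (6)·I) = 2, there are exactly 2 Jordan blocks for λ = 6.
Step 2 — from the minimal polynomial, the factor (x − 6)^3 tells us the largest block for λ = 6 has size 3.
Step 3 — with total size 5, 2 blocks, and largest block 3, the block sizes (in nonincreasing order) are [3, 2].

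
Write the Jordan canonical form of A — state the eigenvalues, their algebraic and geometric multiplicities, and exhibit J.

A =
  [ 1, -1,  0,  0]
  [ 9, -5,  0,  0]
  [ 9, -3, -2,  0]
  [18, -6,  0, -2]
J_2(-2) ⊕ J_1(-2) ⊕ J_1(-2)

The characteristic polynomial is
  det(x·I − A) = x^4 + 8*x^3 + 24*x^2 + 32*x + 16 = (x + 2)^4

Eigenvalues and multiplicities (the geometric multiplicity of λ is n − rank(A − λI), which equals the number of Jordan blocks for λ):
  λ = -2: algebraic multiplicity = 4, geometric multiplicity = 3

Determining the block sizes for each eigenvalue:
  λ = -2: 3 blocks summing to 4 forces exactly one block of size 2 and the rest size 1 → block sizes [2, 1, 1]

Assembling the blocks gives a Jordan form
J =
  [-2,  1,  0,  0]
  [ 0, -2,  0,  0]
  [ 0,  0, -2,  0]
  [ 0,  0,  0, -2]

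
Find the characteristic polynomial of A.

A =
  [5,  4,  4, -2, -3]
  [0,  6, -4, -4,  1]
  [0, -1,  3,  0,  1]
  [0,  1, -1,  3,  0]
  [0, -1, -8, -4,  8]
x^5 - 25*x^4 + 250*x^3 - 1250*x^2 + 3125*x - 3125

Expanding det(x·I − A) (e.g. by cofactor expansion or by noting that A is similar to its Jordan form J, which has the same characteristic polynomial as A) gives
  χ_A(x) = x^5 - 25*x^4 + 250*x^3 - 1250*x^2 + 3125*x - 3125
which factors as (x - 5)^5. The eigenvalues (with algebraic multiplicities) are λ = 5 with multiplicity 5.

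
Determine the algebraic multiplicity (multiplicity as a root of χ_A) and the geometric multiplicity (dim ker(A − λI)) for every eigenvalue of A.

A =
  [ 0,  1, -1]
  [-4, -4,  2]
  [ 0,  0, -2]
λ = -2: alg = 3, geom = 2

Step 1 — factor the characteristic polynomial to read off the algebraic multiplicities:
  χ_A(x) = (x + 2)^3

Step 2 — compute geometric multiplicities via the rank-nullity identity g(λ) = n − rank(A − λI):
  rank(A − (-2)·I) = 1, so dim ker(A − (-2)·I) = n − 1 = 2

Summary:
  λ = -2: algebraic multiplicity = 3, geometric multiplicity = 2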